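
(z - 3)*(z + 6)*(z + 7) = z^3 + 10*z^2 + 3*z - 126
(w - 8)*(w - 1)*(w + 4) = w^3 - 5*w^2 - 28*w + 32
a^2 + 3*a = a*(a + 3)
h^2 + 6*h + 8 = (h + 2)*(h + 4)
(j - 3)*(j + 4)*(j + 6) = j^3 + 7*j^2 - 6*j - 72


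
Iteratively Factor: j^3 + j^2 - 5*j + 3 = (j - 1)*(j^2 + 2*j - 3) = (j - 1)^2*(j + 3)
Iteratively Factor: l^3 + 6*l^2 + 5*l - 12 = (l + 4)*(l^2 + 2*l - 3) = (l + 3)*(l + 4)*(l - 1)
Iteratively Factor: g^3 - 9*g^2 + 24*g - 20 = (g - 2)*(g^2 - 7*g + 10) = (g - 5)*(g - 2)*(g - 2)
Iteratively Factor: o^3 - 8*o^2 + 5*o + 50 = (o - 5)*(o^2 - 3*o - 10) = (o - 5)^2*(o + 2)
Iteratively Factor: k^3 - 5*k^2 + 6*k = (k - 2)*(k^2 - 3*k) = (k - 3)*(k - 2)*(k)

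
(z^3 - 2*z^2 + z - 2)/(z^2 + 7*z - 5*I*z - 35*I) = (z^3 - 2*z^2 + z - 2)/(z^2 + z*(7 - 5*I) - 35*I)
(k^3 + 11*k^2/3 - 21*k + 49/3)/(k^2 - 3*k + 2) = (3*k^2 + 14*k - 49)/(3*(k - 2))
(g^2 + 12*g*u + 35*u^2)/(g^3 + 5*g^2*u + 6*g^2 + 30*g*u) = (g + 7*u)/(g*(g + 6))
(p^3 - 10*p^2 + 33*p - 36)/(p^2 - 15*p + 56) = (p^3 - 10*p^2 + 33*p - 36)/(p^2 - 15*p + 56)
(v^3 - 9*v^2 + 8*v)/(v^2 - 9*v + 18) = v*(v^2 - 9*v + 8)/(v^2 - 9*v + 18)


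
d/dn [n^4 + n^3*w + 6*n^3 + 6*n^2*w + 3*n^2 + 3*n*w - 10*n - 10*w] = 4*n^3 + 3*n^2*w + 18*n^2 + 12*n*w + 6*n + 3*w - 10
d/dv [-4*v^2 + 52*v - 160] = 52 - 8*v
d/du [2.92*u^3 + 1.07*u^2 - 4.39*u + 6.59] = 8.76*u^2 + 2.14*u - 4.39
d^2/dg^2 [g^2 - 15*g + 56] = 2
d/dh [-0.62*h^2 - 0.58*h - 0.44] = -1.24*h - 0.58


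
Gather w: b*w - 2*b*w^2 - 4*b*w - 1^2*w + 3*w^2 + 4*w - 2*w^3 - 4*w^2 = -2*w^3 + w^2*(-2*b - 1) + w*(3 - 3*b)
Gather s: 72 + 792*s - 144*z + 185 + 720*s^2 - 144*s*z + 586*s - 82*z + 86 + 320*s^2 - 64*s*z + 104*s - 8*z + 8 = 1040*s^2 + s*(1482 - 208*z) - 234*z + 351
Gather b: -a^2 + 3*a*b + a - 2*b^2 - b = -a^2 + a - 2*b^2 + b*(3*a - 1)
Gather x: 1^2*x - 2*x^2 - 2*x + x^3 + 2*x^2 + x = x^3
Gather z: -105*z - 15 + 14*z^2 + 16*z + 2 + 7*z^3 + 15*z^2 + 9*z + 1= 7*z^3 + 29*z^2 - 80*z - 12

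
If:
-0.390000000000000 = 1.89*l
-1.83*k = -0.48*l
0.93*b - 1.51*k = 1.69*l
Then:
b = -0.46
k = -0.05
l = -0.21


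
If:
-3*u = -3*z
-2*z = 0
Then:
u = 0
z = 0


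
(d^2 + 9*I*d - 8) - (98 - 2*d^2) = 3*d^2 + 9*I*d - 106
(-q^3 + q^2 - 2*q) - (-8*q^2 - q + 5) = -q^3 + 9*q^2 - q - 5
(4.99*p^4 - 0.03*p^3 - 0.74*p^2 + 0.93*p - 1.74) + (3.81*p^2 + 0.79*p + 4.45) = 4.99*p^4 - 0.03*p^3 + 3.07*p^2 + 1.72*p + 2.71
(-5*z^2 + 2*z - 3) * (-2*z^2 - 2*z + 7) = 10*z^4 + 6*z^3 - 33*z^2 + 20*z - 21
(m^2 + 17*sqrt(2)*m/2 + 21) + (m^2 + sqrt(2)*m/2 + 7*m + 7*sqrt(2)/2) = 2*m^2 + 7*m + 9*sqrt(2)*m + 7*sqrt(2)/2 + 21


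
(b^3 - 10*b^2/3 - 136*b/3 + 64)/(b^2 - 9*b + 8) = (b^2 + 14*b/3 - 8)/(b - 1)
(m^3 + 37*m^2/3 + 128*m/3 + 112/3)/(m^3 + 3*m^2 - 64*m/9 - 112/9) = 3*(m + 7)/(3*m - 7)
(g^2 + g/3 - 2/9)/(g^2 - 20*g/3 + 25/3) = (9*g^2 + 3*g - 2)/(3*(3*g^2 - 20*g + 25))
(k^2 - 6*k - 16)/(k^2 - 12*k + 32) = (k + 2)/(k - 4)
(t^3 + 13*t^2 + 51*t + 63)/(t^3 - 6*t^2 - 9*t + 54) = (t^2 + 10*t + 21)/(t^2 - 9*t + 18)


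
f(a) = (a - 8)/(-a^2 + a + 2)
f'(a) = (a - 8)*(2*a - 1)/(-a^2 + a + 2)^2 + 1/(-a^2 + a + 2)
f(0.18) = -3.64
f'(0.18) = 1.55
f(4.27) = 0.31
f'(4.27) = -0.28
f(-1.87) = 2.93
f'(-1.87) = 3.83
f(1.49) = -5.13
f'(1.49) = -7.21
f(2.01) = 199.00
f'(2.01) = -19999.67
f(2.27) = 6.49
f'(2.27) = -27.15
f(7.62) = 0.01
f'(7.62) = -0.02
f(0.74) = -3.31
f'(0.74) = -0.27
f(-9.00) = 0.19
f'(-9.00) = 0.03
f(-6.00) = 0.35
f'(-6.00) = 0.09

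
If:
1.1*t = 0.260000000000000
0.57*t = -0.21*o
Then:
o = -0.64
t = 0.24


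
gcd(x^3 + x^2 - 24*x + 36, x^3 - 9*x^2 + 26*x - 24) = x^2 - 5*x + 6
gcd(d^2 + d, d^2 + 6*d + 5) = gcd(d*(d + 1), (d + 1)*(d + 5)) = d + 1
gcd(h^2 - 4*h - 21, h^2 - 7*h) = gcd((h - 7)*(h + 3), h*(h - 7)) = h - 7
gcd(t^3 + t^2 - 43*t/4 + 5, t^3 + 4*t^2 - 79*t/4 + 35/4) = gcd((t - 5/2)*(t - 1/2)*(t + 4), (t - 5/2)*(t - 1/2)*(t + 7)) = t^2 - 3*t + 5/4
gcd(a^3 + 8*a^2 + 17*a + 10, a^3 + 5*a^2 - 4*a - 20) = a^2 + 7*a + 10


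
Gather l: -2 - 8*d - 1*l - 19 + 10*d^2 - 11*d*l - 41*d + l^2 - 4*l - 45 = 10*d^2 - 49*d + l^2 + l*(-11*d - 5) - 66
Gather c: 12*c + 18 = 12*c + 18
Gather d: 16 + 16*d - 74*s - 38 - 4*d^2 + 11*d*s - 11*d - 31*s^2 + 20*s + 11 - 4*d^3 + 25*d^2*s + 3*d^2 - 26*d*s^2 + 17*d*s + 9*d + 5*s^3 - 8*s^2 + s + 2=-4*d^3 + d^2*(25*s - 1) + d*(-26*s^2 + 28*s + 14) + 5*s^3 - 39*s^2 - 53*s - 9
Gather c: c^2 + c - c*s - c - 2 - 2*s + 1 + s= c^2 - c*s - s - 1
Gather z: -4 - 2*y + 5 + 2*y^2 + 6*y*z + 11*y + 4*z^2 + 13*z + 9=2*y^2 + 9*y + 4*z^2 + z*(6*y + 13) + 10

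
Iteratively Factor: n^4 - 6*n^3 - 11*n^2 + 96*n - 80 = (n - 1)*(n^3 - 5*n^2 - 16*n + 80) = (n - 5)*(n - 1)*(n^2 - 16) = (n - 5)*(n - 1)*(n + 4)*(n - 4)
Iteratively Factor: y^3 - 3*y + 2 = (y + 2)*(y^2 - 2*y + 1) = (y - 1)*(y + 2)*(y - 1)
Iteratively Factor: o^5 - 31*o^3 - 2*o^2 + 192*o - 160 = (o + 4)*(o^4 - 4*o^3 - 15*o^2 + 58*o - 40) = (o - 5)*(o + 4)*(o^3 + o^2 - 10*o + 8) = (o - 5)*(o + 4)^2*(o^2 - 3*o + 2) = (o - 5)*(o - 1)*(o + 4)^2*(o - 2)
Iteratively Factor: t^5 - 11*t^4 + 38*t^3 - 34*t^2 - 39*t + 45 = (t + 1)*(t^4 - 12*t^3 + 50*t^2 - 84*t + 45) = (t - 3)*(t + 1)*(t^3 - 9*t^2 + 23*t - 15) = (t - 3)^2*(t + 1)*(t^2 - 6*t + 5) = (t - 5)*(t - 3)^2*(t + 1)*(t - 1)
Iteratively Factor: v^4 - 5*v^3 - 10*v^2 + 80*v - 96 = (v - 4)*(v^3 - v^2 - 14*v + 24) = (v - 4)*(v + 4)*(v^2 - 5*v + 6) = (v - 4)*(v - 2)*(v + 4)*(v - 3)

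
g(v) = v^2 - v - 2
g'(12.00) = 23.00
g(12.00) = 130.00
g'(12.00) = 23.00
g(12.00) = 130.00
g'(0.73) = 0.46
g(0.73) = -2.20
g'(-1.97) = -4.94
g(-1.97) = 3.85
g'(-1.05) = -3.10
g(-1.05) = 0.15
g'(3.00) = 5.00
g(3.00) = 4.00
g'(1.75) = 2.50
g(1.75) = -0.69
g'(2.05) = 3.10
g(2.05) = 0.15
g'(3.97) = 6.94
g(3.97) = 9.79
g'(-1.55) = -4.10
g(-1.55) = 1.95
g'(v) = 2*v - 1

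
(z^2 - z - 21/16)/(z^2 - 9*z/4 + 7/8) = (4*z + 3)/(2*(2*z - 1))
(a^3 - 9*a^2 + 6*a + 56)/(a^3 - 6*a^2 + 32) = (a - 7)/(a - 4)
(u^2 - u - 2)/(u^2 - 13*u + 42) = (u^2 - u - 2)/(u^2 - 13*u + 42)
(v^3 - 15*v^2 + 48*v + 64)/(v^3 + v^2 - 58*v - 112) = (v^2 - 7*v - 8)/(v^2 + 9*v + 14)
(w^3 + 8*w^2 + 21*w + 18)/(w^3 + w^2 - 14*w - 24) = (w + 3)/(w - 4)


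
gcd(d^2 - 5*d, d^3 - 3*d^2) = d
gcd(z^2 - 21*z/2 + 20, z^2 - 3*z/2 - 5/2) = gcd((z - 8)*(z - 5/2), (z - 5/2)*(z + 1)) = z - 5/2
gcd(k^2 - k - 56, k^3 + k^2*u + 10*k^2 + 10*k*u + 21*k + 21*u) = k + 7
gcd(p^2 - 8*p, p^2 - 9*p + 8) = p - 8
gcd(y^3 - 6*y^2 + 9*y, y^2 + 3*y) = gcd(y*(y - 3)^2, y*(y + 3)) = y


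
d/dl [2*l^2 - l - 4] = 4*l - 1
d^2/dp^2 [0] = 0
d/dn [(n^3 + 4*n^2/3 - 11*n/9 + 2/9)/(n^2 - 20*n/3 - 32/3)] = (27*n^4 - 360*n^3 - 1071*n^2 - 780*n + 392)/(3*(9*n^4 - 120*n^3 + 208*n^2 + 1280*n + 1024))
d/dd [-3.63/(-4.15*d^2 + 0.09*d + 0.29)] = (0.3267 - 30.129*d)/(-4.15*d^2 + 0.09*d + 0.29)^2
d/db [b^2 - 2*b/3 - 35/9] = 2*b - 2/3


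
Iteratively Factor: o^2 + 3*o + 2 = (o + 2)*(o + 1)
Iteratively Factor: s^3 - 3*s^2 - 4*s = (s)*(s^2 - 3*s - 4) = s*(s - 4)*(s + 1)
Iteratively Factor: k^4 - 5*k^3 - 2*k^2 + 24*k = (k + 2)*(k^3 - 7*k^2 + 12*k) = k*(k + 2)*(k^2 - 7*k + 12) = k*(k - 4)*(k + 2)*(k - 3)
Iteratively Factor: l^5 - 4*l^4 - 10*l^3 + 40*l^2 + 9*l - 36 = (l + 1)*(l^4 - 5*l^3 - 5*l^2 + 45*l - 36) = (l - 4)*(l + 1)*(l^3 - l^2 - 9*l + 9) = (l - 4)*(l - 1)*(l + 1)*(l^2 - 9) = (l - 4)*(l - 3)*(l - 1)*(l + 1)*(l + 3)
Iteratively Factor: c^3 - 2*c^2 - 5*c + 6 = (c - 3)*(c^2 + c - 2) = (c - 3)*(c + 2)*(c - 1)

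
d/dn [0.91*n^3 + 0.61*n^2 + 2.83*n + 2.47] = 2.73*n^2 + 1.22*n + 2.83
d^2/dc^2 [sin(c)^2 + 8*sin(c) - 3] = -8*sin(c) + 2*cos(2*c)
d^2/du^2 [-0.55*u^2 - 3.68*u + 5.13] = -1.10000000000000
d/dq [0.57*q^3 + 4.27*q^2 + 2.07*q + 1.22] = 1.71*q^2 + 8.54*q + 2.07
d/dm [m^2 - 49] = 2*m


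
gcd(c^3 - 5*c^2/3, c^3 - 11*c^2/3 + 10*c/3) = c^2 - 5*c/3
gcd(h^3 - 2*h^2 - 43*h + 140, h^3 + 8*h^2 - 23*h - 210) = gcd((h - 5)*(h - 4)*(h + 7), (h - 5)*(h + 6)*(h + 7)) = h^2 + 2*h - 35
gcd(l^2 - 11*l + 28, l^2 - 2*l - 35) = l - 7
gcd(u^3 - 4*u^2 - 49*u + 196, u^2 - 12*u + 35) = u - 7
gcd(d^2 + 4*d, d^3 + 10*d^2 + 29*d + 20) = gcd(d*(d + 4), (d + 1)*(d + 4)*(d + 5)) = d + 4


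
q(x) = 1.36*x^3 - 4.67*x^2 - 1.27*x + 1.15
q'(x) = 4.08*x^2 - 9.34*x - 1.27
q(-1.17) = -5.94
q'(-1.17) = 15.24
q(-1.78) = -19.06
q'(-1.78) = 28.28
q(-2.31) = -37.60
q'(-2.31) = 42.08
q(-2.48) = -45.17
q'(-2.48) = 46.99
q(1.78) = -8.24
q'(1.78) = -4.97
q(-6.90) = -659.20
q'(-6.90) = 257.42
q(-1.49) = -11.82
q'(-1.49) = 21.70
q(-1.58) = -13.87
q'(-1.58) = 23.67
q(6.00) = 119.17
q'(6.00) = 89.57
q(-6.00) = -453.11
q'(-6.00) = 201.65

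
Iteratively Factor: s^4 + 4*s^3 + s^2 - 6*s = (s + 2)*(s^3 + 2*s^2 - 3*s) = (s - 1)*(s + 2)*(s^2 + 3*s) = s*(s - 1)*(s + 2)*(s + 3)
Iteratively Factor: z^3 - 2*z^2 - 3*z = (z - 3)*(z^2 + z) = z*(z - 3)*(z + 1)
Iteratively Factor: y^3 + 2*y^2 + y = (y + 1)*(y^2 + y) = (y + 1)^2*(y)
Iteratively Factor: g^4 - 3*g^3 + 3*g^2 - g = (g - 1)*(g^3 - 2*g^2 + g) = (g - 1)^2*(g^2 - g) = (g - 1)^3*(g)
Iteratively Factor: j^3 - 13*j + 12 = (j - 3)*(j^2 + 3*j - 4) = (j - 3)*(j + 4)*(j - 1)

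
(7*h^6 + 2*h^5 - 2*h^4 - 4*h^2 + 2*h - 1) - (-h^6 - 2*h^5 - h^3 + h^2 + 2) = 8*h^6 + 4*h^5 - 2*h^4 + h^3 - 5*h^2 + 2*h - 3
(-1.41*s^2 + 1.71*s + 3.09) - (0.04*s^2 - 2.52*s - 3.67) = -1.45*s^2 + 4.23*s + 6.76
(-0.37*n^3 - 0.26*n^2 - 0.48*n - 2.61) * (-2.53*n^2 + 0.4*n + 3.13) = 0.9361*n^5 + 0.5098*n^4 - 0.0477000000000001*n^3 + 5.5975*n^2 - 2.5464*n - 8.1693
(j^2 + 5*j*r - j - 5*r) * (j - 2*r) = j^3 + 3*j^2*r - j^2 - 10*j*r^2 - 3*j*r + 10*r^2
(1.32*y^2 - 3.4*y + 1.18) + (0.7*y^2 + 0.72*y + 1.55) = 2.02*y^2 - 2.68*y + 2.73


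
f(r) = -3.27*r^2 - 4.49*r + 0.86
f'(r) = -6.54*r - 4.49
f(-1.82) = -1.80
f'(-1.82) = 7.41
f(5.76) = -133.49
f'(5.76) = -42.16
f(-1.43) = 0.59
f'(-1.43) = 4.86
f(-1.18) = 1.61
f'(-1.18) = 3.23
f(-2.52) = -8.59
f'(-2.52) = 11.99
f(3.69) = -60.23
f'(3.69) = -28.62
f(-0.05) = 1.08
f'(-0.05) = -4.16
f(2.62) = -33.35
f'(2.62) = -21.62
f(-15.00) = -667.54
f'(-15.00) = 93.61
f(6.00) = -143.80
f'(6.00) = -43.73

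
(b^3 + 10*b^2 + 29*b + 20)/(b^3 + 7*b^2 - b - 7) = (b^2 + 9*b + 20)/(b^2 + 6*b - 7)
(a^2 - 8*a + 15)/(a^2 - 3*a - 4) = (-a^2 + 8*a - 15)/(-a^2 + 3*a + 4)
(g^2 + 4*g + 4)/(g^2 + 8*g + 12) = (g + 2)/(g + 6)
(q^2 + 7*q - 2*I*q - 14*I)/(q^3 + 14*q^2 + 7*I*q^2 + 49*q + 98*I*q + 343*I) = (q - 2*I)/(q^2 + 7*q*(1 + I) + 49*I)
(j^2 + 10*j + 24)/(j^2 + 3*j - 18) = (j + 4)/(j - 3)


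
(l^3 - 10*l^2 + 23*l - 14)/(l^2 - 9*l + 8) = (l^2 - 9*l + 14)/(l - 8)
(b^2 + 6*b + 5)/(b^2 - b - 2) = (b + 5)/(b - 2)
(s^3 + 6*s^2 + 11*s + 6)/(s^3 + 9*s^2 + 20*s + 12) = (s + 3)/(s + 6)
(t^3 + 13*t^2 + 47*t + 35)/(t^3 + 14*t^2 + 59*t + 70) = (t + 1)/(t + 2)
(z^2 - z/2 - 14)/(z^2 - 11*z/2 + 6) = (2*z + 7)/(2*z - 3)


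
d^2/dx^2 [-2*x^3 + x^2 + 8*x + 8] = 2 - 12*x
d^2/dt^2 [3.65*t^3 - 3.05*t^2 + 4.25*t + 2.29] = 21.9*t - 6.1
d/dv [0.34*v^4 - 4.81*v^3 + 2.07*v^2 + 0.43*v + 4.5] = 1.36*v^3 - 14.43*v^2 + 4.14*v + 0.43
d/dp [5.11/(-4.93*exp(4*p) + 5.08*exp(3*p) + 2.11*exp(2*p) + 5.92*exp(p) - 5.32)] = (100.7692*exp(3*p) - 77.8764*exp(2*p) - 21.5642*exp(p) - 30.2512)*exp(p)/(-4.93*exp(4*p) + 5.08*exp(3*p) + 2.11*exp(2*p) + 5.92*exp(p) - 5.32)^2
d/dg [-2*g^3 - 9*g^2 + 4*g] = -6*g^2 - 18*g + 4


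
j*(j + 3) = j^2 + 3*j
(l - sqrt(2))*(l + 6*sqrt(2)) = l^2 + 5*sqrt(2)*l - 12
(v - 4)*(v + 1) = v^2 - 3*v - 4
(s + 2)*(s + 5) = s^2 + 7*s + 10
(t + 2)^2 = t^2 + 4*t + 4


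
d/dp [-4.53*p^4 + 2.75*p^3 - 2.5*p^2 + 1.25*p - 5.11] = -18.12*p^3 + 8.25*p^2 - 5.0*p + 1.25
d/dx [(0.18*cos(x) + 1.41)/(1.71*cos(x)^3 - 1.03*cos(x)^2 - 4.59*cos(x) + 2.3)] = (0.6156*cos(x)^3 + 7.0479*cos(x)^2 - 2.9046*cos(x) - 6.8859)*sin(x)/(2.9241*cos(x)^6 - 3.5226*cos(x)^5 - 14.6369*cos(x)^4 + 17.3214*cos(x)^3 + 16.3301*cos(x)^2 - 21.114*cos(x) + 5.29)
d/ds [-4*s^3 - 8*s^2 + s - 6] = -12*s^2 - 16*s + 1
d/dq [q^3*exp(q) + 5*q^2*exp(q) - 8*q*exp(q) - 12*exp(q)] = (q^3 + 8*q^2 + 2*q - 20)*exp(q)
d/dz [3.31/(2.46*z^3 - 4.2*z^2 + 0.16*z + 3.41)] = (-24.4278*z^2 + 27.804*z - 0.5296)/(2.46*z^3 - 4.2*z^2 + 0.16*z + 3.41)^2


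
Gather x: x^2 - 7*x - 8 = x^2 - 7*x - 8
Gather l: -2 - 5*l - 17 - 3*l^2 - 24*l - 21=-3*l^2 - 29*l - 40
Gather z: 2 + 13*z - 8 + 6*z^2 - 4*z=6*z^2 + 9*z - 6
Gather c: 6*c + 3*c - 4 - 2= 9*c - 6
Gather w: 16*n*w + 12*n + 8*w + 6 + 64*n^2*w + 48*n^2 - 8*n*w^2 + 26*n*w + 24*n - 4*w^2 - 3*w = 48*n^2 + 36*n + w^2*(-8*n - 4) + w*(64*n^2 + 42*n + 5) + 6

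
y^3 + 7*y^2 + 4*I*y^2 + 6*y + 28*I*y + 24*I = (y + 1)*(y + 6)*(y + 4*I)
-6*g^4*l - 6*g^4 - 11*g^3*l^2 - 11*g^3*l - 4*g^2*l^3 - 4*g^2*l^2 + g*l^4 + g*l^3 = (-6*g + l)*(g + l)^2*(g*l + g)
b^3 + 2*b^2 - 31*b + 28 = (b - 4)*(b - 1)*(b + 7)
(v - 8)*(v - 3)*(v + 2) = v^3 - 9*v^2 + 2*v + 48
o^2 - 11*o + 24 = (o - 8)*(o - 3)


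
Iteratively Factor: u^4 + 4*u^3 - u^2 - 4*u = (u + 1)*(u^3 + 3*u^2 - 4*u) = (u + 1)*(u + 4)*(u^2 - u) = (u - 1)*(u + 1)*(u + 4)*(u)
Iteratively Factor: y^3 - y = (y)*(y^2 - 1) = y*(y + 1)*(y - 1)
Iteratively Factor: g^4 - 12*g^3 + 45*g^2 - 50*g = (g - 2)*(g^3 - 10*g^2 + 25*g) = (g - 5)*(g - 2)*(g^2 - 5*g) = g*(g - 5)*(g - 2)*(g - 5)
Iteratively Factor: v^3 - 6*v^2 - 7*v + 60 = (v - 5)*(v^2 - v - 12) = (v - 5)*(v - 4)*(v + 3)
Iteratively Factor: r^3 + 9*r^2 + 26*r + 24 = (r + 2)*(r^2 + 7*r + 12) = (r + 2)*(r + 3)*(r + 4)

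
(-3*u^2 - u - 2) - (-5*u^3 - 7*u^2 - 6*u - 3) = 5*u^3 + 4*u^2 + 5*u + 1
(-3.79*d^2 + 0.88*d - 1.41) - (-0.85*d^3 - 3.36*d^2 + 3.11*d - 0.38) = 0.85*d^3 - 0.43*d^2 - 2.23*d - 1.03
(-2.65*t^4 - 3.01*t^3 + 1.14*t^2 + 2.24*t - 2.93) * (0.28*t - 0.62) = -0.742*t^5 + 0.8002*t^4 + 2.1854*t^3 - 0.0795999999999999*t^2 - 2.2092*t + 1.8166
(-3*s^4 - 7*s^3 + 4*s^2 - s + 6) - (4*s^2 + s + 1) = -3*s^4 - 7*s^3 - 2*s + 5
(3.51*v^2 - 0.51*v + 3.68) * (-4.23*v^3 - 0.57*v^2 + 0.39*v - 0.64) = -14.8473*v^5 + 0.156600000000001*v^4 - 13.9068*v^3 - 4.5429*v^2 + 1.7616*v - 2.3552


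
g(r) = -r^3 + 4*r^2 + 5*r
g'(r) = -3*r^2 + 8*r + 5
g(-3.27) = 61.39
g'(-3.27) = -53.24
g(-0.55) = -1.37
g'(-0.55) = -0.31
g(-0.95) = -0.28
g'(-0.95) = -5.31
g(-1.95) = 12.87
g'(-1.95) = -22.01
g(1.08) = 8.81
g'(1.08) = 10.14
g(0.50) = 3.38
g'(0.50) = 8.25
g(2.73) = 23.12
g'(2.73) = 4.48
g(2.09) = 18.79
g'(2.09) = 8.62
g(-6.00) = 330.00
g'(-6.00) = -151.00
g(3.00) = 24.00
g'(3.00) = 2.00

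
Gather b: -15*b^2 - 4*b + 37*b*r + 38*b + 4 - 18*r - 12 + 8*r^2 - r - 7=-15*b^2 + b*(37*r + 34) + 8*r^2 - 19*r - 15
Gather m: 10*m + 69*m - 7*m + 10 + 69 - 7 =72*m + 72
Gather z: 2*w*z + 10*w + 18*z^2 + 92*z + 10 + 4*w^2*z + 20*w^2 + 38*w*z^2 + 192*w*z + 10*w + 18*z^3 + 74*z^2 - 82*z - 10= 20*w^2 + 20*w + 18*z^3 + z^2*(38*w + 92) + z*(4*w^2 + 194*w + 10)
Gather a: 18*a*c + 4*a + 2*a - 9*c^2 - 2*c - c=a*(18*c + 6) - 9*c^2 - 3*c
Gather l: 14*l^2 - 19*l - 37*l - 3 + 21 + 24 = 14*l^2 - 56*l + 42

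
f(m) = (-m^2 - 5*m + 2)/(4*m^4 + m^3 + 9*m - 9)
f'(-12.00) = 0.00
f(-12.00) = 0.00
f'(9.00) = 0.00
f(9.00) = 0.00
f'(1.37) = 0.55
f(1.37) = -0.34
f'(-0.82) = 0.17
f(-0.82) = -0.36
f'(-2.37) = 0.22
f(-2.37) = 0.10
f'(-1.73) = 13.17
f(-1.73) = 1.26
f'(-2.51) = 0.15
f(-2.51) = 0.07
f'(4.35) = 0.01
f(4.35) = -0.03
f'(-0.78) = 0.15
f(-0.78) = -0.35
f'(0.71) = 27.04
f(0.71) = 1.66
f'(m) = (-2*m - 5)/(4*m^4 + m^3 + 9*m - 9) + (-m^2 - 5*m + 2)*(-16*m^3 - 3*m^2 - 9)/(4*m^4 + m^3 + 9*m - 9)^2 = (-(2*m + 5)*(4*m^4 + m^3 + 9*m - 9) + (m^2 + 5*m - 2)*(16*m^3 + 3*m^2 + 9))/(4*m^4 + m^3 + 9*m - 9)^2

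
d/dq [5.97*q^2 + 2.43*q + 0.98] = 11.94*q + 2.43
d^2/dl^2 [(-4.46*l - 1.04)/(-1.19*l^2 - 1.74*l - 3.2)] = ((2.38*l + 1.74)*(4.46*l + 1.04)*(4.76*l + 3.48) - (31.8444*l + 17.996)*(1.19*l^2 + 1.74*l + 3.2))/(1.19*l^2 + 1.74*l + 3.2)^3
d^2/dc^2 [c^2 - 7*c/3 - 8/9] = 2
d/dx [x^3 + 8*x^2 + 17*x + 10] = 3*x^2 + 16*x + 17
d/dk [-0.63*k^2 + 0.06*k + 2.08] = 0.06 - 1.26*k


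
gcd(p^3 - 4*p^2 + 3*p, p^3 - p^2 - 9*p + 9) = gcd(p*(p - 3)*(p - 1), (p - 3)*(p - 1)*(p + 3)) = p^2 - 4*p + 3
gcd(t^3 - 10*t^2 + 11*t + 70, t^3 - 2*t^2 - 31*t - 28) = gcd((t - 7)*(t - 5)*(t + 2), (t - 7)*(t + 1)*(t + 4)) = t - 7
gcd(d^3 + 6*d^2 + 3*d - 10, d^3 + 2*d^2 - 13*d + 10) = d^2 + 4*d - 5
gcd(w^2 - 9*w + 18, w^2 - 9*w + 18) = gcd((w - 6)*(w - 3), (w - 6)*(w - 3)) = w^2 - 9*w + 18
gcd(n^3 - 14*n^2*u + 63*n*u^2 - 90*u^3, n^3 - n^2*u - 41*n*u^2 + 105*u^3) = n^2 - 8*n*u + 15*u^2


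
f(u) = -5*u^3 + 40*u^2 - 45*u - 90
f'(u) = -15*u^2 + 80*u - 45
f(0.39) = -101.76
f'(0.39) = -16.08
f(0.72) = -103.53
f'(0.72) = 4.82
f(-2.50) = 350.62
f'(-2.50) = -338.75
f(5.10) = 57.64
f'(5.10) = -27.15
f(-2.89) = 494.82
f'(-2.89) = -401.48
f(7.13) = -189.71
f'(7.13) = -237.15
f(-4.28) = 1227.35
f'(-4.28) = -662.18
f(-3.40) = 721.92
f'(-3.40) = -490.40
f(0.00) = -90.00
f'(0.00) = -45.00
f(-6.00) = 2700.00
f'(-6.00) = -1065.00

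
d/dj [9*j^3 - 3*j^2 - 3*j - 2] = 27*j^2 - 6*j - 3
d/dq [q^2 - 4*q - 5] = 2*q - 4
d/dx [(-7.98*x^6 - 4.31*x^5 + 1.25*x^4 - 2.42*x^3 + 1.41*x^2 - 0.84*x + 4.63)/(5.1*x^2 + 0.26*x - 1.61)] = (-162.792*x^7 - 76.317*x^6 + 85.3544*x^5 + 23.3285*x^4 - 9.3084*x^3 + 16.3392*x^2 - 51.7662*x + 0.1486)/(26.01*x^4 + 2.652*x^3 - 16.3544*x^2 - 0.8372*x + 2.5921)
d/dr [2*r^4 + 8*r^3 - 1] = 8*r^2*(r + 3)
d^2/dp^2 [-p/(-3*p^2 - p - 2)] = 2*(p*(6*p + 1)^2 - (9*p + 1)*(3*p^2 + p + 2))/(3*p^2 + p + 2)^3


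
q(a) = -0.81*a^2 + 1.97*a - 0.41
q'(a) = 1.97 - 1.62*a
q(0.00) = -0.41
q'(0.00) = 1.97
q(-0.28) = -1.03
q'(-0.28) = 2.42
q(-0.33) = -1.15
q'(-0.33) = 2.50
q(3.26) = -2.60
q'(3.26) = -3.31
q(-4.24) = -23.32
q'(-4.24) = 8.84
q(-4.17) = -22.71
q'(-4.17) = 8.73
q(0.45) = 0.31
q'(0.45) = 1.24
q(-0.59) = -1.85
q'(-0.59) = 2.93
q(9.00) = -48.29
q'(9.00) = -12.61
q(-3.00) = -13.61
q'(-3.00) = 6.83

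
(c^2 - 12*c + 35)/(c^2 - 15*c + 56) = (c - 5)/(c - 8)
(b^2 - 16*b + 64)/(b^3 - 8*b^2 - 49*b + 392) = (b - 8)/(b^2 - 49)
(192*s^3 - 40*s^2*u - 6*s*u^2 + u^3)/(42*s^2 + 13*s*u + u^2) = (32*s^2 - 12*s*u + u^2)/(7*s + u)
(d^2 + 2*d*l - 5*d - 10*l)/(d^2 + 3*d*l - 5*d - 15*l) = (d + 2*l)/(d + 3*l)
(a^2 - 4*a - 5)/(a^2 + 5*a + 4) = (a - 5)/(a + 4)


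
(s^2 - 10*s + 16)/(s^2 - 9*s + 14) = (s - 8)/(s - 7)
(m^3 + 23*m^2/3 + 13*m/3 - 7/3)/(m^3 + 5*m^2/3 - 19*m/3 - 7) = (3*m^2 + 20*m - 7)/(3*m^2 + 2*m - 21)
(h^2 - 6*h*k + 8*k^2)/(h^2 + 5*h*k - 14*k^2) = (h - 4*k)/(h + 7*k)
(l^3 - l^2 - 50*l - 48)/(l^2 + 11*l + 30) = (l^2 - 7*l - 8)/(l + 5)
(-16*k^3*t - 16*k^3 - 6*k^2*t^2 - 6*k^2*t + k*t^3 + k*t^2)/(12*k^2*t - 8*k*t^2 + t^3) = k*(-16*k^2*t - 16*k^2 - 6*k*t^2 - 6*k*t + t^3 + t^2)/(t*(12*k^2 - 8*k*t + t^2))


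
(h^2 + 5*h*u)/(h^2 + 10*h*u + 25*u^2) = h/(h + 5*u)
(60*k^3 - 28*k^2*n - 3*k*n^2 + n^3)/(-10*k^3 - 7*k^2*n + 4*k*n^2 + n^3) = (-6*k + n)/(k + n)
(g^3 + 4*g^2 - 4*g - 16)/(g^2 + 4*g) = g - 4/g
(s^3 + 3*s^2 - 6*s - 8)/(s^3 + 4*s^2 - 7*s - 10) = (s + 4)/(s + 5)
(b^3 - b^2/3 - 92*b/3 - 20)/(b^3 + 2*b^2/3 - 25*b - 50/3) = (b - 6)/(b - 5)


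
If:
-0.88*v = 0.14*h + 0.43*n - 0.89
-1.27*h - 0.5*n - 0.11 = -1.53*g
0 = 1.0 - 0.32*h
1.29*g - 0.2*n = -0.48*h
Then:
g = -4.62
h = 3.12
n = -22.29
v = 11.41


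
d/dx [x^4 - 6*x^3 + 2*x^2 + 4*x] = 4*x^3 - 18*x^2 + 4*x + 4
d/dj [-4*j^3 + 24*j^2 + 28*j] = -12*j^2 + 48*j + 28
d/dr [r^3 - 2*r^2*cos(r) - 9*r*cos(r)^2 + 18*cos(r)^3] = 2*r^2*sin(r) + 3*r^2 + 9*r*sin(2*r) - 4*r*cos(r) - 54*sin(r)*cos(r)^2 - 9*cos(r)^2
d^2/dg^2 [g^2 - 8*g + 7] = 2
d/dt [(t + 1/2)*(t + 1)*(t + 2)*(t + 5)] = 4*t^3 + 51*t^2/2 + 42*t + 37/2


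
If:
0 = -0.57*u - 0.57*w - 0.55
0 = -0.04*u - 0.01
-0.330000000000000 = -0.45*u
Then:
No Solution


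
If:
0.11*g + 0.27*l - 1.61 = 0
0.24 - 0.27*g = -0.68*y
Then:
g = 2.51851851851852*y + 0.888888888888889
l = 5.60082304526749 - 1.02606310013717*y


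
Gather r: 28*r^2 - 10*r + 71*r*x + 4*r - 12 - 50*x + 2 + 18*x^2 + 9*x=28*r^2 + r*(71*x - 6) + 18*x^2 - 41*x - 10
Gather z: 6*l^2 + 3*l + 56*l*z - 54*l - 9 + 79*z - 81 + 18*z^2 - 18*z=6*l^2 - 51*l + 18*z^2 + z*(56*l + 61) - 90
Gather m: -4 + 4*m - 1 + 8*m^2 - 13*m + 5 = 8*m^2 - 9*m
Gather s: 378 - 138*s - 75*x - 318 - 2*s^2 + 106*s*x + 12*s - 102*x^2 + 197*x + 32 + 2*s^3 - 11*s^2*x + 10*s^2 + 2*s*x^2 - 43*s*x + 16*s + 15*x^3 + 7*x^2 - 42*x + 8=2*s^3 + s^2*(8 - 11*x) + s*(2*x^2 + 63*x - 110) + 15*x^3 - 95*x^2 + 80*x + 100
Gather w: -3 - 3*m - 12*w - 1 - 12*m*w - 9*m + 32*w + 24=-12*m + w*(20 - 12*m) + 20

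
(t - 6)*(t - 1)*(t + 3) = t^3 - 4*t^2 - 15*t + 18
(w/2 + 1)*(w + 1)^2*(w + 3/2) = w^4/2 + 11*w^3/4 + 11*w^2/2 + 19*w/4 + 3/2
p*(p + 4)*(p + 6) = p^3 + 10*p^2 + 24*p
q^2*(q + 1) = q^3 + q^2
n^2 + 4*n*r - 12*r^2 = (n - 2*r)*(n + 6*r)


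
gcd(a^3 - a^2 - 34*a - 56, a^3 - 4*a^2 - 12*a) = a + 2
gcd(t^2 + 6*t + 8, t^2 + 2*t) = t + 2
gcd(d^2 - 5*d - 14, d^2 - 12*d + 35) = d - 7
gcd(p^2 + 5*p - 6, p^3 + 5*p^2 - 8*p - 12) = p + 6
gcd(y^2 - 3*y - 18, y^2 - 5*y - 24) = y + 3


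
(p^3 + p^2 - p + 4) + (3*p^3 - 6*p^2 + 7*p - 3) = 4*p^3 - 5*p^2 + 6*p + 1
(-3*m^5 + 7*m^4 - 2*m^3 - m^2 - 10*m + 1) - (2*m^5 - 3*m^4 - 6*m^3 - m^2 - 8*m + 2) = -5*m^5 + 10*m^4 + 4*m^3 - 2*m - 1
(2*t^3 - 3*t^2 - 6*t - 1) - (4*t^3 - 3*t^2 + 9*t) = -2*t^3 - 15*t - 1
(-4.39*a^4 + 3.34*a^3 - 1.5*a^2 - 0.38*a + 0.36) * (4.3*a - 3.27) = -18.877*a^5 + 28.7173*a^4 - 17.3718*a^3 + 3.271*a^2 + 2.7906*a - 1.1772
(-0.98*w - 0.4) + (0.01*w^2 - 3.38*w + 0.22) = 0.01*w^2 - 4.36*w - 0.18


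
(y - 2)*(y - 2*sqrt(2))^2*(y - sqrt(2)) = y^4 - 5*sqrt(2)*y^3 - 2*y^3 + 10*sqrt(2)*y^2 + 16*y^2 - 32*y - 8*sqrt(2)*y + 16*sqrt(2)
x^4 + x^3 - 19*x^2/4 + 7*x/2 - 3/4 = (x - 1)*(x - 1/2)^2*(x + 3)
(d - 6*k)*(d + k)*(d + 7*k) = d^3 + 2*d^2*k - 41*d*k^2 - 42*k^3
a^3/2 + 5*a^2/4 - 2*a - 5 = (a/2 + 1)*(a - 2)*(a + 5/2)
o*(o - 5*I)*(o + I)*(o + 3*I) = o^4 - I*o^3 + 17*o^2 + 15*I*o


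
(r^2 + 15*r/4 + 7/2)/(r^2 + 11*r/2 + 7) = (4*r + 7)/(2*(2*r + 7))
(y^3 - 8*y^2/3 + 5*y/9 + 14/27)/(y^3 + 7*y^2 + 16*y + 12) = (27*y^3 - 72*y^2 + 15*y + 14)/(27*(y^3 + 7*y^2 + 16*y + 12))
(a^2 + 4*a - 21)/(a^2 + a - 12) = (a + 7)/(a + 4)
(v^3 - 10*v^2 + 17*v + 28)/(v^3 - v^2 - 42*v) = (v^2 - 3*v - 4)/(v*(v + 6))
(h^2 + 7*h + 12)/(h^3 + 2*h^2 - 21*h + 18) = (h^2 + 7*h + 12)/(h^3 + 2*h^2 - 21*h + 18)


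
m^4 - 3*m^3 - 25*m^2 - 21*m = m*(m - 7)*(m + 1)*(m + 3)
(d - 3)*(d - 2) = d^2 - 5*d + 6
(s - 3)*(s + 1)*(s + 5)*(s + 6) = s^4 + 9*s^3 + 5*s^2 - 93*s - 90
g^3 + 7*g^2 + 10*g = g*(g + 2)*(g + 5)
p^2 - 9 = (p - 3)*(p + 3)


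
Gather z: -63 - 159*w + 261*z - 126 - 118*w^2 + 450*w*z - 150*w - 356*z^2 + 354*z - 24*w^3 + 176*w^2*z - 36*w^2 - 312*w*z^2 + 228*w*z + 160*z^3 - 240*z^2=-24*w^3 - 154*w^2 - 309*w + 160*z^3 + z^2*(-312*w - 596) + z*(176*w^2 + 678*w + 615) - 189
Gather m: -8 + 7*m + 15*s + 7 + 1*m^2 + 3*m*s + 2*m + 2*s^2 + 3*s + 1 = m^2 + m*(3*s + 9) + 2*s^2 + 18*s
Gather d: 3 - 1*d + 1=4 - d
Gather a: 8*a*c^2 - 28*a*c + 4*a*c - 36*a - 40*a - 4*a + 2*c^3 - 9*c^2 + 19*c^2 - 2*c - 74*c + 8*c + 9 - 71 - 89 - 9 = a*(8*c^2 - 24*c - 80) + 2*c^3 + 10*c^2 - 68*c - 160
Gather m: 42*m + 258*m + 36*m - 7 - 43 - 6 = 336*m - 56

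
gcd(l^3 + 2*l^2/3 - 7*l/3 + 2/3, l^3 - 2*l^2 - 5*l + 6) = l^2 + l - 2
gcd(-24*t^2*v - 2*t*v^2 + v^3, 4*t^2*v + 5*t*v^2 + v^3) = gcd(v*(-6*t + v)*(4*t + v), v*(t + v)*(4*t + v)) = 4*t*v + v^2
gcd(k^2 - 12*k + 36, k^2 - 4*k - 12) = k - 6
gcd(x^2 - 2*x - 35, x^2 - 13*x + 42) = x - 7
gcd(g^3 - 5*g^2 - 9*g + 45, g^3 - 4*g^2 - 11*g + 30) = g^2 - 2*g - 15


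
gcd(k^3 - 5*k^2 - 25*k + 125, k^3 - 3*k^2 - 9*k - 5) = k - 5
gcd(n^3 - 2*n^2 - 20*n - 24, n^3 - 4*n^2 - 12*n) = n^2 - 4*n - 12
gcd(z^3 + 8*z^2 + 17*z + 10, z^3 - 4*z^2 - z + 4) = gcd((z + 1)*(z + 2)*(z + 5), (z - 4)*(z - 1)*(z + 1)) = z + 1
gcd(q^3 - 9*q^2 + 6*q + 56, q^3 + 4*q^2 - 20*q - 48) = q^2 - 2*q - 8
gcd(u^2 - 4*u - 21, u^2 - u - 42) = u - 7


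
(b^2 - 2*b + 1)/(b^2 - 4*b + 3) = (b - 1)/(b - 3)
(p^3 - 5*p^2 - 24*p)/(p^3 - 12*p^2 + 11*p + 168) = p/(p - 7)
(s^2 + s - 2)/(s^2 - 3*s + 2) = (s + 2)/(s - 2)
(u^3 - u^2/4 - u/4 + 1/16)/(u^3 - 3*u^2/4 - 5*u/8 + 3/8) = (4*u^2 + u - 1/2)/(4*u^2 - u - 3)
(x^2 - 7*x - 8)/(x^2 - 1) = (x - 8)/(x - 1)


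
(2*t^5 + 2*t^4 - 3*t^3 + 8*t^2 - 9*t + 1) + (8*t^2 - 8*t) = 2*t^5 + 2*t^4 - 3*t^3 + 16*t^2 - 17*t + 1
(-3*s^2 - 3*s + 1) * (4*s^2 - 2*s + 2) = -12*s^4 - 6*s^3 + 4*s^2 - 8*s + 2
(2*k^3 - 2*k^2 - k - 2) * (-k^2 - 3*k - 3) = -2*k^5 - 4*k^4 + k^3 + 11*k^2 + 9*k + 6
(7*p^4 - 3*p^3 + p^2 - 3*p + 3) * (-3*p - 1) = -21*p^5 + 2*p^4 + 8*p^2 - 6*p - 3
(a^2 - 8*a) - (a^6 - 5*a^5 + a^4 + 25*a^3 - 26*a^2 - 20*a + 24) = -a^6 + 5*a^5 - a^4 - 25*a^3 + 27*a^2 + 12*a - 24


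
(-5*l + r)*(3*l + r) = -15*l^2 - 2*l*r + r^2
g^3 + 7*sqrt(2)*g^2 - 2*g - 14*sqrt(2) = (g - sqrt(2))*(g + sqrt(2))*(g + 7*sqrt(2))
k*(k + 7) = k^2 + 7*k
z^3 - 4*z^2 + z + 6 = (z - 3)*(z - 2)*(z + 1)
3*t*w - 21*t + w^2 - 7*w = (3*t + w)*(w - 7)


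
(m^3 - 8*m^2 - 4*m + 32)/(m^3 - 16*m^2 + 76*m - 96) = (m + 2)/(m - 6)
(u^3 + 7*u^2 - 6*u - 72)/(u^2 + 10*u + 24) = u - 3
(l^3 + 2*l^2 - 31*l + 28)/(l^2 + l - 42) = (l^2 - 5*l + 4)/(l - 6)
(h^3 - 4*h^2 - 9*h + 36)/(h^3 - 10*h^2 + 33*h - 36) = (h + 3)/(h - 3)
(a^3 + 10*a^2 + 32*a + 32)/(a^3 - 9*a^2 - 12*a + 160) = (a^2 + 6*a + 8)/(a^2 - 13*a + 40)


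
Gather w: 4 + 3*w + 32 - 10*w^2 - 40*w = -10*w^2 - 37*w + 36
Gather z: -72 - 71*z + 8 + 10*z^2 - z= 10*z^2 - 72*z - 64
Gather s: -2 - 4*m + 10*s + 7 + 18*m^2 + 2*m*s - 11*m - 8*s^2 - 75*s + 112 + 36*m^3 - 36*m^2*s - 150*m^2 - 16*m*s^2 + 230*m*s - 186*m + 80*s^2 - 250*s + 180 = 36*m^3 - 132*m^2 - 201*m + s^2*(72 - 16*m) + s*(-36*m^2 + 232*m - 315) + 297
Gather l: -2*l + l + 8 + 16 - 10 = 14 - l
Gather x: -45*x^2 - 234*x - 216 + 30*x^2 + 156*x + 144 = -15*x^2 - 78*x - 72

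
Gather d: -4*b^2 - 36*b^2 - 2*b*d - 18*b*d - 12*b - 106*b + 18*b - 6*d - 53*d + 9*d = -40*b^2 - 100*b + d*(-20*b - 50)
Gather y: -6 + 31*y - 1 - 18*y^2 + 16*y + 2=-18*y^2 + 47*y - 5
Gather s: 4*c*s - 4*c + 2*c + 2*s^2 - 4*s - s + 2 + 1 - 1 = -2*c + 2*s^2 + s*(4*c - 5) + 2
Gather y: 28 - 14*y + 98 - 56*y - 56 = 70 - 70*y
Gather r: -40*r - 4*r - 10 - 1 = -44*r - 11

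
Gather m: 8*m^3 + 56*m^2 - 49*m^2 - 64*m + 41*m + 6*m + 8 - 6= 8*m^3 + 7*m^2 - 17*m + 2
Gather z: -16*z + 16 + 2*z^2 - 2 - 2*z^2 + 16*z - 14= 0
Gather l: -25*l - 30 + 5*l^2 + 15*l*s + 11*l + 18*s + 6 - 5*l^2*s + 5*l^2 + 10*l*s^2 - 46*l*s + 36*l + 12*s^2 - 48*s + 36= l^2*(10 - 5*s) + l*(10*s^2 - 31*s + 22) + 12*s^2 - 30*s + 12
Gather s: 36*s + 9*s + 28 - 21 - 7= 45*s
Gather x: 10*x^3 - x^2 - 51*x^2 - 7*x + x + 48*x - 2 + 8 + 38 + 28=10*x^3 - 52*x^2 + 42*x + 72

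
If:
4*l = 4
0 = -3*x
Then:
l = 1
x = 0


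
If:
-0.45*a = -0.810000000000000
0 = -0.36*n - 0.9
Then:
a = 1.80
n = -2.50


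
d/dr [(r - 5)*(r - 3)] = 2*r - 8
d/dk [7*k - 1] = 7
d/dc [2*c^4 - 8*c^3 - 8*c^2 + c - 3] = 8*c^3 - 24*c^2 - 16*c + 1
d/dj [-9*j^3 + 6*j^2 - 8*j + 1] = -27*j^2 + 12*j - 8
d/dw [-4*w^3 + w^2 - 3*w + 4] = -12*w^2 + 2*w - 3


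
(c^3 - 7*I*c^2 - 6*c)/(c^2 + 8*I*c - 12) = c*(c^2 - 7*I*c - 6)/(c^2 + 8*I*c - 12)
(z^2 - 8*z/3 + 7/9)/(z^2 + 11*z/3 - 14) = (z - 1/3)/(z + 6)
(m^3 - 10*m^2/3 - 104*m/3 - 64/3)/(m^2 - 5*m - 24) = (3*m^2 + 14*m + 8)/(3*(m + 3))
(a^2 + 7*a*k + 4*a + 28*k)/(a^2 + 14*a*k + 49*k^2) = (a + 4)/(a + 7*k)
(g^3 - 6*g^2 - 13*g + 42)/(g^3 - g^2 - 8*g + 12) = (g - 7)/(g - 2)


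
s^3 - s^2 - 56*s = s*(s - 8)*(s + 7)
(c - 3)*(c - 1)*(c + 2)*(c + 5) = c^4 + 3*c^3 - 15*c^2 - 19*c + 30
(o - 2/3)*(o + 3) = o^2 + 7*o/3 - 2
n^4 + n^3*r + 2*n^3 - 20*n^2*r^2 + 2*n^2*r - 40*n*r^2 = n*(n + 2)*(n - 4*r)*(n + 5*r)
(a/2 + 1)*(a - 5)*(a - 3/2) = a^3/2 - 9*a^2/4 - 11*a/4 + 15/2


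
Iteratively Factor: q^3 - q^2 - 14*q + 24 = (q + 4)*(q^2 - 5*q + 6) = (q - 3)*(q + 4)*(q - 2)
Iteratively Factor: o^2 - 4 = (o + 2)*(o - 2)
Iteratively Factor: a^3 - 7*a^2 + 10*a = (a - 5)*(a^2 - 2*a) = a*(a - 5)*(a - 2)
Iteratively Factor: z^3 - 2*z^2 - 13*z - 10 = (z - 5)*(z^2 + 3*z + 2) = (z - 5)*(z + 1)*(z + 2)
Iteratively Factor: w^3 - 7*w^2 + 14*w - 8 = (w - 1)*(w^2 - 6*w + 8) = (w - 2)*(w - 1)*(w - 4)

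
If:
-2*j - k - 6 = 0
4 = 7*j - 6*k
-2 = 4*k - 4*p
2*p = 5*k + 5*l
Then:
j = -32/19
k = -50/19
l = 169/95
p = -81/38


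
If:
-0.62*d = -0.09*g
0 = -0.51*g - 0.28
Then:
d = -0.08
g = -0.55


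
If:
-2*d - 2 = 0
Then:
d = -1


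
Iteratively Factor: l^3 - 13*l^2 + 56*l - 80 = (l - 4)*(l^2 - 9*l + 20) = (l - 4)^2*(l - 5)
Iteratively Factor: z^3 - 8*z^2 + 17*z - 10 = (z - 5)*(z^2 - 3*z + 2) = (z - 5)*(z - 2)*(z - 1)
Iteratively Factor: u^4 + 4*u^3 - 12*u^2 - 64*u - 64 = (u - 4)*(u^3 + 8*u^2 + 20*u + 16) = (u - 4)*(u + 2)*(u^2 + 6*u + 8) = (u - 4)*(u + 2)^2*(u + 4)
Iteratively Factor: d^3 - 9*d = (d + 3)*(d^2 - 3*d) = d*(d + 3)*(d - 3)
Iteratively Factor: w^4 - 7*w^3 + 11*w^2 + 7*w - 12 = (w - 1)*(w^3 - 6*w^2 + 5*w + 12) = (w - 3)*(w - 1)*(w^2 - 3*w - 4) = (w - 4)*(w - 3)*(w - 1)*(w + 1)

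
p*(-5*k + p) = -5*k*p + p^2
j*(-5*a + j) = -5*a*j + j^2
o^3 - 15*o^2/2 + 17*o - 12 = (o - 4)*(o - 2)*(o - 3/2)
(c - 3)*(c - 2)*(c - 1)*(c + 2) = c^4 - 4*c^3 - c^2 + 16*c - 12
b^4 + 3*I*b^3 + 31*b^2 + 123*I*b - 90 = (b - 6*I)*(b + I)*(b + 3*I)*(b + 5*I)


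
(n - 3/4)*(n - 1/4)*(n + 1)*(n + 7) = n^4 + 7*n^3 - 13*n^2/16 - 11*n/2 + 21/16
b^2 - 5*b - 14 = (b - 7)*(b + 2)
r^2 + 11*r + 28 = (r + 4)*(r + 7)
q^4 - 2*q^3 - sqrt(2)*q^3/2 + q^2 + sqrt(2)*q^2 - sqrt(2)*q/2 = q*(q - 1)^2*(q - sqrt(2)/2)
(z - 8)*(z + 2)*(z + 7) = z^3 + z^2 - 58*z - 112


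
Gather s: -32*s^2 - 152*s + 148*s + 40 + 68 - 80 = -32*s^2 - 4*s + 28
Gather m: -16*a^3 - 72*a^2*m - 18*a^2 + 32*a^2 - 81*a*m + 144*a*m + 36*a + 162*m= -16*a^3 + 14*a^2 + 36*a + m*(-72*a^2 + 63*a + 162)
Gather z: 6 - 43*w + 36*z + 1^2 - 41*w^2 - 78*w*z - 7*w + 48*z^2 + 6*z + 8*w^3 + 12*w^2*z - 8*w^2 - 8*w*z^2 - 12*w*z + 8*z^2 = 8*w^3 - 49*w^2 - 50*w + z^2*(56 - 8*w) + z*(12*w^2 - 90*w + 42) + 7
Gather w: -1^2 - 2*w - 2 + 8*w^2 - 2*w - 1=8*w^2 - 4*w - 4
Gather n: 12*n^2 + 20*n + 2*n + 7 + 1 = 12*n^2 + 22*n + 8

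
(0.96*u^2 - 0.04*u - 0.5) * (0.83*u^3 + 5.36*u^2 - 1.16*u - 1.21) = 0.7968*u^5 + 5.1124*u^4 - 1.743*u^3 - 3.7952*u^2 + 0.6284*u + 0.605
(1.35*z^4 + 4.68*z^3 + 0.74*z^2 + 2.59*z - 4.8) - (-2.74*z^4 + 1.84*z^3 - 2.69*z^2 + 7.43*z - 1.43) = 4.09*z^4 + 2.84*z^3 + 3.43*z^2 - 4.84*z - 3.37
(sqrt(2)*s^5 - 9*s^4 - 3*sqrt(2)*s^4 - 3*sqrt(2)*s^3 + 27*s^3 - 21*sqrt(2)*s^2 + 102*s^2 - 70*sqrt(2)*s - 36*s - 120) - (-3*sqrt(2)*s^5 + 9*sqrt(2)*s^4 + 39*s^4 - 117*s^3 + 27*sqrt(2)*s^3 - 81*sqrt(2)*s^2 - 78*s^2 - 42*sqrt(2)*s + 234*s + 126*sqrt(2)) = 4*sqrt(2)*s^5 - 48*s^4 - 12*sqrt(2)*s^4 - 30*sqrt(2)*s^3 + 144*s^3 + 60*sqrt(2)*s^2 + 180*s^2 - 270*s - 28*sqrt(2)*s - 126*sqrt(2) - 120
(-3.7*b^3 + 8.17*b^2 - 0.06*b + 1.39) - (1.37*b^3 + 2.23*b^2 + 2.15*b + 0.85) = -5.07*b^3 + 5.94*b^2 - 2.21*b + 0.54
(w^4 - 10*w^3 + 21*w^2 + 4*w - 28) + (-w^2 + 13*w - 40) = w^4 - 10*w^3 + 20*w^2 + 17*w - 68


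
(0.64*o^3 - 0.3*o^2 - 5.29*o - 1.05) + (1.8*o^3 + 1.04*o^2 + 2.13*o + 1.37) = 2.44*o^3 + 0.74*o^2 - 3.16*o + 0.32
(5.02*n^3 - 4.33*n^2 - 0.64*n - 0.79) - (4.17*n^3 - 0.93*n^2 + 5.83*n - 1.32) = 0.85*n^3 - 3.4*n^2 - 6.47*n + 0.53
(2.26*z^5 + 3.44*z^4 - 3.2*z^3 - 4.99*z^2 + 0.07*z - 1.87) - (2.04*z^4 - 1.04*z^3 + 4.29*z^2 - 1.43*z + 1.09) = 2.26*z^5 + 1.4*z^4 - 2.16*z^3 - 9.28*z^2 + 1.5*z - 2.96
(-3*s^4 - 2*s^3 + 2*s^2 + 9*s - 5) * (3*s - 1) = -9*s^5 - 3*s^4 + 8*s^3 + 25*s^2 - 24*s + 5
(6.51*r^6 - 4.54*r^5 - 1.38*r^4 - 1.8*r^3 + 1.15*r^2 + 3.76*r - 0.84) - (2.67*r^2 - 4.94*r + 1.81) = 6.51*r^6 - 4.54*r^5 - 1.38*r^4 - 1.8*r^3 - 1.52*r^2 + 8.7*r - 2.65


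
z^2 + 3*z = z*(z + 3)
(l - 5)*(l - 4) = l^2 - 9*l + 20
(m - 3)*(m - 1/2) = m^2 - 7*m/2 + 3/2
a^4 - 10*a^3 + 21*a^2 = a^2*(a - 7)*(a - 3)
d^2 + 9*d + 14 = (d + 2)*(d + 7)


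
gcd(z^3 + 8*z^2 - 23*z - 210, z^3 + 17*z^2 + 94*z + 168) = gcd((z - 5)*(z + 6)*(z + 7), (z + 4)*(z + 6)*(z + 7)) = z^2 + 13*z + 42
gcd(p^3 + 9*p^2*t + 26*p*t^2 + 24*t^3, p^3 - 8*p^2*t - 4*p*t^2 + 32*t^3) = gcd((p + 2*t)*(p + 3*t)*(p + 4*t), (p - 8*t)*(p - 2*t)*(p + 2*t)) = p + 2*t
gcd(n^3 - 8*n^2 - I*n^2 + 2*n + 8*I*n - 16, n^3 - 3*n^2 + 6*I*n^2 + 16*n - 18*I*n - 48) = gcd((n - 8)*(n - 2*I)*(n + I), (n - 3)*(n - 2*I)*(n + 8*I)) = n - 2*I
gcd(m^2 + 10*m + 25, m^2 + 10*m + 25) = m^2 + 10*m + 25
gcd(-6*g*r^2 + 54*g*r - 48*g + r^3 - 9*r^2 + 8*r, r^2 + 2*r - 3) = r - 1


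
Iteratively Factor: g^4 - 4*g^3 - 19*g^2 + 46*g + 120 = (g - 5)*(g^3 + g^2 - 14*g - 24) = (g - 5)*(g - 4)*(g^2 + 5*g + 6) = (g - 5)*(g - 4)*(g + 3)*(g + 2)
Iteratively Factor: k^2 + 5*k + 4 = (k + 1)*(k + 4)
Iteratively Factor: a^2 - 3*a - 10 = (a - 5)*(a + 2)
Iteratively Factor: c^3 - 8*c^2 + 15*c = (c - 3)*(c^2 - 5*c) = c*(c - 3)*(c - 5)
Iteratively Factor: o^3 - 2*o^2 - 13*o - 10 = (o + 2)*(o^2 - 4*o - 5) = (o + 1)*(o + 2)*(o - 5)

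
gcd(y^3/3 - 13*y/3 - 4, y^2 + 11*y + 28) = 1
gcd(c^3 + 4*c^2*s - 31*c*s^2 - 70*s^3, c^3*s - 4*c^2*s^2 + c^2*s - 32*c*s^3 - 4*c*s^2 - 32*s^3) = 1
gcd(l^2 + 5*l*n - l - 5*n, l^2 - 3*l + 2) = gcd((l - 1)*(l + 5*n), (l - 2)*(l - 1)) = l - 1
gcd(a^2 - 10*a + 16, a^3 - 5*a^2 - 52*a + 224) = a - 8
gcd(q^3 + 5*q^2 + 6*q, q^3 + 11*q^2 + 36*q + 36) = q^2 + 5*q + 6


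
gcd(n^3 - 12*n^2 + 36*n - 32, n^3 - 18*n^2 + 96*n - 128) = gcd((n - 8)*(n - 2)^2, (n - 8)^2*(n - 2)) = n^2 - 10*n + 16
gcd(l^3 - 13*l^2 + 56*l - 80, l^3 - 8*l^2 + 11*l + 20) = l^2 - 9*l + 20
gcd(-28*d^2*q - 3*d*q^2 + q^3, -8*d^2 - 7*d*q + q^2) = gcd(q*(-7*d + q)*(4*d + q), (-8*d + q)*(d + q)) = 1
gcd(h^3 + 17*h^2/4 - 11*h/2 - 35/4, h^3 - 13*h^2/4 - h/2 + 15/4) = h + 1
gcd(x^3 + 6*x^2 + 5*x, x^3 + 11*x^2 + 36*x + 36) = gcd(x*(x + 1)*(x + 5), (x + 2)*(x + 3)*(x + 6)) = 1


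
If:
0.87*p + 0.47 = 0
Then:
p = -0.54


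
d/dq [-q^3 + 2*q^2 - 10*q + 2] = -3*q^2 + 4*q - 10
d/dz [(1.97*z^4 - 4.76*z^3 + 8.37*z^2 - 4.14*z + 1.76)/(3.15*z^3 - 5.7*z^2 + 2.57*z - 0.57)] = (6.2055*z^6 - 22.458*z^5 + 15.9552*z^4 - 2.876*z^3 - 10.5795*z^2 + 10.5222*z - 2.1634)/(9.9225*z^6 - 35.91*z^5 + 48.681*z^4 - 32.889*z^3 + 13.1029*z^2 - 2.9298*z + 0.3249)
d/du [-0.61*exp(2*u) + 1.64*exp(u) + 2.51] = (1.64 - 1.22*exp(u))*exp(u)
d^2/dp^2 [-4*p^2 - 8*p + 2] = -8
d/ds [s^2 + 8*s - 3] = 2*s + 8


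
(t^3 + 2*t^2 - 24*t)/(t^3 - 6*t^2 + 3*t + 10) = t*(t^2 + 2*t - 24)/(t^3 - 6*t^2 + 3*t + 10)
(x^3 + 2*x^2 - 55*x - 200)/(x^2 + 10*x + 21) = (x^3 + 2*x^2 - 55*x - 200)/(x^2 + 10*x + 21)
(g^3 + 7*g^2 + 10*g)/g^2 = g + 7 + 10/g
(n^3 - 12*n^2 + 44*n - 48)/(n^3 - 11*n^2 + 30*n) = (n^2 - 6*n + 8)/(n*(n - 5))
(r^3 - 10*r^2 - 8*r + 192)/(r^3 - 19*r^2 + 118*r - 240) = (r + 4)/(r - 5)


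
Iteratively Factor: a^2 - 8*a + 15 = (a - 3)*(a - 5)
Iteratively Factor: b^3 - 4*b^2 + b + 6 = (b - 2)*(b^2 - 2*b - 3) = (b - 2)*(b + 1)*(b - 3)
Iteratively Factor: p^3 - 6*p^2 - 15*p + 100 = (p - 5)*(p^2 - p - 20) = (p - 5)^2*(p + 4)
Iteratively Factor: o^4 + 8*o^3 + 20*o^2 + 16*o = (o + 2)*(o^3 + 6*o^2 + 8*o) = (o + 2)*(o + 4)*(o^2 + 2*o) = o*(o + 2)*(o + 4)*(o + 2)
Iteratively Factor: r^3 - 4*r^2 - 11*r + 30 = (r + 3)*(r^2 - 7*r + 10) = (r - 2)*(r + 3)*(r - 5)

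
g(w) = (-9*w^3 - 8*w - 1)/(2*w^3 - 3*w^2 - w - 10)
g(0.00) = 0.10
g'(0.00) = 0.79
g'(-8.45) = 0.06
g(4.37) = -8.26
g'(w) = (-27*w^2 - 8)/(2*w^3 - 3*w^2 - w - 10) + (-6*w^2 + 6*w + 1)*(-9*w^3 - 8*w - 1)/(2*w^3 - 3*w^2 - w - 10)^2 = (27*w^4 + 50*w^3 + 252*w^2 - 6*w + 79)/(4*w^6 - 12*w^5 + 5*w^4 - 34*w^3 + 61*w^2 + 20*w + 100)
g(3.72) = -10.35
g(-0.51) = -0.41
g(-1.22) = -1.49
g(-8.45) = -3.86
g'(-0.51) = 1.29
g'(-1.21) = 1.52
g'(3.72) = 4.96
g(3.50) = -11.69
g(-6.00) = -3.66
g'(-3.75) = 0.27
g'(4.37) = 2.08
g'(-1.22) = 1.51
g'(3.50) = 7.41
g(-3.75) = -3.27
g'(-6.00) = 0.11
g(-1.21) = -1.47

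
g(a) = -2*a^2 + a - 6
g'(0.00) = 1.00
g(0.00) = -6.00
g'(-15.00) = 61.00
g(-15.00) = -471.00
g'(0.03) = 0.88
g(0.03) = -5.97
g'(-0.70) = 3.80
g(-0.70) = -7.68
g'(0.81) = -2.24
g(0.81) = -6.50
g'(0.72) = -1.88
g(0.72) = -6.32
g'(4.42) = -16.68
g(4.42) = -40.65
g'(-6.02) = 25.08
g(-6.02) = -84.50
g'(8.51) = -33.04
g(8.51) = -142.33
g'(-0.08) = 1.32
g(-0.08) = -6.09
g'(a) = 1 - 4*a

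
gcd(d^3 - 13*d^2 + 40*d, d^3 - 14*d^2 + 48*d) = d^2 - 8*d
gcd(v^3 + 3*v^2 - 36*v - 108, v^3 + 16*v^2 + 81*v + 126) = v^2 + 9*v + 18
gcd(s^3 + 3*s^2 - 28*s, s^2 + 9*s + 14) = s + 7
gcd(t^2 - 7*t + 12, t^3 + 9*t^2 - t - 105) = t - 3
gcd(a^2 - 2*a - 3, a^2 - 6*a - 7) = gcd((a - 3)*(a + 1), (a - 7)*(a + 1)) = a + 1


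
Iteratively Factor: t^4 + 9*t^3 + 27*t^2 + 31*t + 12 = (t + 1)*(t^3 + 8*t^2 + 19*t + 12) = (t + 1)*(t + 3)*(t^2 + 5*t + 4) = (t + 1)*(t + 3)*(t + 4)*(t + 1)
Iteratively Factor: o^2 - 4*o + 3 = (o - 3)*(o - 1)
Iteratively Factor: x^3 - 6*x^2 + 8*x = (x - 2)*(x^2 - 4*x) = x*(x - 2)*(x - 4)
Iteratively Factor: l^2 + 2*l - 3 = (l - 1)*(l + 3)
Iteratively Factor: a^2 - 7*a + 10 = (a - 5)*(a - 2)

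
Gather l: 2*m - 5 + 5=2*m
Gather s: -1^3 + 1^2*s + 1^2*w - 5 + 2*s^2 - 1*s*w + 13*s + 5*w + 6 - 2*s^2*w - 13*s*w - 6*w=s^2*(2 - 2*w) + s*(14 - 14*w)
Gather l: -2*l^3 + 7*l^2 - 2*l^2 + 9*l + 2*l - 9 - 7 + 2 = -2*l^3 + 5*l^2 + 11*l - 14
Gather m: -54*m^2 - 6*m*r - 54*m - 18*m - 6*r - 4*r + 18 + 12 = -54*m^2 + m*(-6*r - 72) - 10*r + 30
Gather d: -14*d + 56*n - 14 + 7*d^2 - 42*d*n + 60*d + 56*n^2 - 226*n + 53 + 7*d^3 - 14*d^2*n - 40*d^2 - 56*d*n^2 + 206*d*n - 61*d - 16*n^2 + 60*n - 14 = 7*d^3 + d^2*(-14*n - 33) + d*(-56*n^2 + 164*n - 15) + 40*n^2 - 110*n + 25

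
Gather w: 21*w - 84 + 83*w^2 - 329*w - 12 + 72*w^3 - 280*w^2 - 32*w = 72*w^3 - 197*w^2 - 340*w - 96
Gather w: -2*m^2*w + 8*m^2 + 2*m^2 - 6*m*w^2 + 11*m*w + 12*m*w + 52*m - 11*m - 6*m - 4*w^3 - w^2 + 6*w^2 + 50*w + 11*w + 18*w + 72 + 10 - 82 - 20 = 10*m^2 + 35*m - 4*w^3 + w^2*(5 - 6*m) + w*(-2*m^2 + 23*m + 79) - 20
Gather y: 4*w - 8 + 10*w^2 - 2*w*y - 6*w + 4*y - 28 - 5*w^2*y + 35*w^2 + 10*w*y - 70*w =45*w^2 - 72*w + y*(-5*w^2 + 8*w + 4) - 36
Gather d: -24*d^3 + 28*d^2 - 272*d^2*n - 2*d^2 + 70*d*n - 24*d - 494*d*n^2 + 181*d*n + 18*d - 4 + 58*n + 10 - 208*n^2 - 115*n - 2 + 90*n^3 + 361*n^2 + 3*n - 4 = -24*d^3 + d^2*(26 - 272*n) + d*(-494*n^2 + 251*n - 6) + 90*n^3 + 153*n^2 - 54*n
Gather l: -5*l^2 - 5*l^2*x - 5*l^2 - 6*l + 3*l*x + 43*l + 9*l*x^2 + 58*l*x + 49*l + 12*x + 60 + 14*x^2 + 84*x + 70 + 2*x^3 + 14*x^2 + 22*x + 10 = l^2*(-5*x - 10) + l*(9*x^2 + 61*x + 86) + 2*x^3 + 28*x^2 + 118*x + 140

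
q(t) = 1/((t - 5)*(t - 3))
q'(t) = -1/((t - 5)*(t - 3)^2) - 1/((t - 5)^2*(t - 3)) = 2*(4 - t)/(t^4 - 16*t^3 + 94*t^2 - 240*t + 225)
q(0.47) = 0.09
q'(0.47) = 0.05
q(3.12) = -4.43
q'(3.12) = 34.58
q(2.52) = 0.84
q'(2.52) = 2.09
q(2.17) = 0.43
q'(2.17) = 0.66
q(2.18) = 0.43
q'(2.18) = 0.68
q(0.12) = 0.07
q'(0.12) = 0.04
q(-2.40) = 0.03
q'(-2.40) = 0.01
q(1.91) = 0.30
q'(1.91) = 0.37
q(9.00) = 0.04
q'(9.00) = -0.02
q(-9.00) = 0.01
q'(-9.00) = 0.00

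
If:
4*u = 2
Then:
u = 1/2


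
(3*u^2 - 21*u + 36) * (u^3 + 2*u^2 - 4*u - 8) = 3*u^5 - 15*u^4 - 18*u^3 + 132*u^2 + 24*u - 288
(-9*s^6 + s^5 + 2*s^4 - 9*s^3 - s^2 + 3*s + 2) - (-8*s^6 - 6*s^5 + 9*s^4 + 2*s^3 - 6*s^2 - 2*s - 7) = -s^6 + 7*s^5 - 7*s^4 - 11*s^3 + 5*s^2 + 5*s + 9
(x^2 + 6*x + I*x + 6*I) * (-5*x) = -5*x^3 - 30*x^2 - 5*I*x^2 - 30*I*x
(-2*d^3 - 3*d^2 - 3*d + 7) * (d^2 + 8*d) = -2*d^5 - 19*d^4 - 27*d^3 - 17*d^2 + 56*d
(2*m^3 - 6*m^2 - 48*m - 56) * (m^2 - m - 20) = 2*m^5 - 8*m^4 - 82*m^3 + 112*m^2 + 1016*m + 1120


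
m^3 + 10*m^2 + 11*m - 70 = (m - 2)*(m + 5)*(m + 7)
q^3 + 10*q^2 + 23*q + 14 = (q + 1)*(q + 2)*(q + 7)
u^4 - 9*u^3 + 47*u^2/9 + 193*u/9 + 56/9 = (u - 8)*(u - 7/3)*(u + 1/3)*(u + 1)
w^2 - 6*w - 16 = (w - 8)*(w + 2)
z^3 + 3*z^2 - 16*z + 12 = (z - 2)*(z - 1)*(z + 6)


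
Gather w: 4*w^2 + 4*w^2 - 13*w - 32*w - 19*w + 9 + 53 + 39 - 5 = 8*w^2 - 64*w + 96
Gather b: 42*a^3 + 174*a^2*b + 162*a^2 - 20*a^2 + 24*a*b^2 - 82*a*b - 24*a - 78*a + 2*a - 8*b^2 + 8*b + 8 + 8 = 42*a^3 + 142*a^2 - 100*a + b^2*(24*a - 8) + b*(174*a^2 - 82*a + 8) + 16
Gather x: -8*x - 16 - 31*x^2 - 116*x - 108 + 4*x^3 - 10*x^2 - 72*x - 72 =4*x^3 - 41*x^2 - 196*x - 196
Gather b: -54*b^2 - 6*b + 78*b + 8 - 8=-54*b^2 + 72*b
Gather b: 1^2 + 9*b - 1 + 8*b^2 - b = 8*b^2 + 8*b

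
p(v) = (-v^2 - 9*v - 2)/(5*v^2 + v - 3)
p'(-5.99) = 0.05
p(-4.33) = 0.21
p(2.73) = -0.92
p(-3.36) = 0.34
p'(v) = (-10*v - 1)*(-v^2 - 9*v - 2)/(5*v^2 + v - 3)^2 + (-2*v - 9)/(5*v^2 + v - 3)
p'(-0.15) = 2.83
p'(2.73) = 0.31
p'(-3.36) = 0.17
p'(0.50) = 33.92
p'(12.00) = 0.01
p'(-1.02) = 34.54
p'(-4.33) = 0.10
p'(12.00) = 0.01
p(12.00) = -0.35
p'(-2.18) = 0.53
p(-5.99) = 0.09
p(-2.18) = 0.69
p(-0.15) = 0.22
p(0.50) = 5.40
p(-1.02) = 5.19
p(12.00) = -0.35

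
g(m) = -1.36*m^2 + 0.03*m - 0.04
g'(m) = 0.03 - 2.72*m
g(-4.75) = -30.87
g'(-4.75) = 12.95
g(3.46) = -16.22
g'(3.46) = -9.38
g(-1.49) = -3.10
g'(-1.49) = 4.08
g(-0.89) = -1.14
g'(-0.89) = 2.45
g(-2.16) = -6.45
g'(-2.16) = 5.91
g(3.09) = -12.93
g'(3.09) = -8.37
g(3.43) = -15.94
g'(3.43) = -9.30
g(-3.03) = -12.62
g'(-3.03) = 8.27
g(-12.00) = -196.24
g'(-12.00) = 32.67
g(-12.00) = -196.24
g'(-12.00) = 32.67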